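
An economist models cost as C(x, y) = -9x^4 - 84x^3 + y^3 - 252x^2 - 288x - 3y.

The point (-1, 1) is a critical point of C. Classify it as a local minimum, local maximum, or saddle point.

saddle point

The mixed partial ∂²C/∂x∂y is 0, so the Hessian at any point is diag(C_xx, C_yy) = diag(-36(3x^2 + 14x + 14), 6y).
At (-1, 1): H = diag(-108, 6).
The eigenvalues have opposite signs, so H is indefinite: a saddle point.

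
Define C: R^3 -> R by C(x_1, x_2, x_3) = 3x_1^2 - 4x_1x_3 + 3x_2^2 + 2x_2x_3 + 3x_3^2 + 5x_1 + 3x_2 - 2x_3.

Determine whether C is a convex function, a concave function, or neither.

convex

C is quadratic, so its Hessian is the constant matrix H = [[6, 0, -4], [0, 6, 2], [-4, 2, 6]].
Leading principal minors: 6, 36, 96.
All positive ⇒ H ≻ 0 ⇒ convex.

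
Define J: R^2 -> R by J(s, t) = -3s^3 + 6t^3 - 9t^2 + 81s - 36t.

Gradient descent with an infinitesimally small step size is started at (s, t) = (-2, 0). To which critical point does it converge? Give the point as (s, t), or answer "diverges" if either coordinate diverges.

J is separable, so gradient descent decouples: s follows -∂J/∂s, t follows -∂J/∂t.
∂J/∂s = -9(s - 3)(s + 3); at s=-2 this is 45, so s decreases.
∂J/∂t = 18(t - 2)(t + 1); at t=0 this is -36, so t increases.
s converges to its nearest critical value -3 (a local min of the s-part); t converges to 2. The iterate converges to (-3, 2).

(-3, 2)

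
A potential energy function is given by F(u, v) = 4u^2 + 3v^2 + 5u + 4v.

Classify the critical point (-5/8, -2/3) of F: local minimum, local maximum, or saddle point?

local minimum

The Hessian of F is constant: H = [[8, 0], [0, 6]].
det(H) = 8·6 − 0² = 48.
det(H) > 0 and tr(H) = 14 > 0, so H is positive definite and the point is a local minimum.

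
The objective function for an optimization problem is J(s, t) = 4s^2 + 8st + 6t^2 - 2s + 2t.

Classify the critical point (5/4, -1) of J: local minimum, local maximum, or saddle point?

local minimum

The Hessian of J is constant: H = [[8, 8], [8, 12]].
det(H) = 8·12 − 8² = 32.
det(H) > 0 and tr(H) = 20 > 0, so H is positive definite and the point is a local minimum.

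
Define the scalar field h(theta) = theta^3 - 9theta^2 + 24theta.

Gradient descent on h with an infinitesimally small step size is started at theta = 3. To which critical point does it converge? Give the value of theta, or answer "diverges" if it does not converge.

h'(theta) = 3(theta - 4)(theta - 2), so h'(3) = -3.
Gradient descent moves in the -h' direction, i.e. theta is increasing.
The nearest critical point in that direction is theta = 4, where h'' = 6 > 0 (a local minimum). The iterate converges there.

4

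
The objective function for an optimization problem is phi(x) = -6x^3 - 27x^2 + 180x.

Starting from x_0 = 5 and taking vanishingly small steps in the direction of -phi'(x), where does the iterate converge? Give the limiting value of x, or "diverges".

diverges

phi'(x) = -18(x - 2)(x + 5), so phi'(5) = -540.
Gradient descent moves in the -phi' direction, i.e. x is increasing.
There is no critical point above x=5, and phi' keeps the same sign, so the iterate runs off to +∞.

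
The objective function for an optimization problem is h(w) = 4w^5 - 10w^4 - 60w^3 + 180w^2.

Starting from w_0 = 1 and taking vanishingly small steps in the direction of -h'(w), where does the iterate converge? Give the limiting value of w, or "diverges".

h'(w) = 20w(w - 3)(w - 2)(w + 3), so h'(1) = 160.
Gradient descent moves in the -h' direction, i.e. w is decreasing.
The nearest critical point in that direction is w = 0, where h'' = 360 > 0 (a local minimum). The iterate converges there.

0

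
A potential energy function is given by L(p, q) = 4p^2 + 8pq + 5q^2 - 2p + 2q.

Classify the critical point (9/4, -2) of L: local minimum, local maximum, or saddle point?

local minimum

The Hessian of L is constant: H = [[8, 8], [8, 10]].
det(H) = 8·10 − 8² = 16.
det(H) > 0 and tr(H) = 18 > 0, so H is positive definite and the point is a local minimum.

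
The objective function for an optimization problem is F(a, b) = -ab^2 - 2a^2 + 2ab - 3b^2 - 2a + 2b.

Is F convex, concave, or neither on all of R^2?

neither

The term -ab^2 is cubic, so the Hessian is not constant.
∂²F/∂b² = -2a - 6, which takes both signs as a varies (negative for sufficiently large a). A diagonal entry of the Hessian changing sign means the Hessian is neither positive- nor negative-semidefinite on all of R^2.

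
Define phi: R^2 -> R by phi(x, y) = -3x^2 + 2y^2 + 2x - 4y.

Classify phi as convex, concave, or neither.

neither

phi is quadratic, so its Hessian is the constant matrix H = [[-6, 0], [0, 4]].
det(H) = -24, tr(H) = -2.
det(H) < 0, so H is indefinite: neither convex nor concave.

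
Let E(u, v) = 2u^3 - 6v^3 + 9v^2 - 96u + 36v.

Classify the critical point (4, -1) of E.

local minimum

The mixed partial ∂²E/∂u∂v is 0, so the Hessian at any point is diag(E_uu, E_vv) = diag(12u, 18(-2v + 1)).
At (4, -1): H = diag(48, 54).
Both eigenvalues are positive, so H is positive definite: a local minimum.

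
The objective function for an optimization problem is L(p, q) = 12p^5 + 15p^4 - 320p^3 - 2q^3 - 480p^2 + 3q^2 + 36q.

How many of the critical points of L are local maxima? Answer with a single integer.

2

L separates as a function of p plus a function of q, so ∇L=0 decouples.
∂L/∂p = 60p(p - 4)(p + 1)(p + 4) = 0 at p ∈ {-4, -1, 0, 4}; ∂L/∂q = -6(q - 3)(q + 2) = 0 at q ∈ {-2, 3}.
The Hessian is diagonal: diag(L_pp, L_qq). Second derivatives: L_pp(-4)=-5760, L_pp(-1)=900, L_pp(0)=-960, L_pp(4)=9600; L_qq(-2)=30, L_qq(3)=-30.
Local maxima occur where both diagonal entries negative: (-4, 3), (0, 3). Count: 2.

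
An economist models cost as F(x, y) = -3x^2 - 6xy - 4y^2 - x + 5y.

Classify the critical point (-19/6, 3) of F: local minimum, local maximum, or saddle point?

The Hessian of F is constant: H = [[-6, -6], [-6, -8]].
det(H) = (-6)·(-8) − (-6)² = 12.
det(H) > 0 and tr(H) = -14 < 0, so H is negative definite and the point is a local maximum.

local maximum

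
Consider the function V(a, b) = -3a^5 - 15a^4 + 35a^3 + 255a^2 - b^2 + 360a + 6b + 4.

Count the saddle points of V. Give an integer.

V separates as a function of a plus a function of b, so ∇V=0 decouples.
∂V/∂a = -15(a - 3)(a + 1)(a + 2)(a + 4) = 0 at a ∈ {-4, -2, -1, 3}; ∂V/∂b = -2(b - 3) = 0 at b ∈ {3}.
The Hessian is diagonal: diag(V_aa, V_bb). Second derivatives: V_aa(-4)=630, V_aa(-2)=-150, V_aa(-1)=180, V_aa(3)=-2100; V_bb(3)=-2.
Saddle points occur where the two diagonal entries have opposite signs: (-4, 3), (-1, 3). Count: 2.

2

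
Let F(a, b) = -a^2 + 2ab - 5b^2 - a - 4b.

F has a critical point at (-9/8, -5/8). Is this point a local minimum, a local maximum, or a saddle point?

The Hessian of F is constant: H = [[-2, 2], [2, -10]].
det(H) = (-2)·(-10) − 2² = 16.
det(H) > 0 and tr(H) = -12 < 0, so H is negative definite and the point is a local maximum.

local maximum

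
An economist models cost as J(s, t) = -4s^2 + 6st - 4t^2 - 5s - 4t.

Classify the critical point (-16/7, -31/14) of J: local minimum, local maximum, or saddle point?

local maximum

The Hessian of J is constant: H = [[-8, 6], [6, -8]].
det(H) = (-8)·(-8) − 6² = 28.
det(H) > 0 and tr(H) = -16 < 0, so H is negative definite and the point is a local maximum.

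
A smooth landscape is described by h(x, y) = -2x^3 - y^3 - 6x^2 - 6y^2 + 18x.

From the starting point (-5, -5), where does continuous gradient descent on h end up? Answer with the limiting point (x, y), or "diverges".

h is separable, so gradient descent decouples: x follows -∂h/∂x, y follows -∂h/∂y.
∂h/∂x = -6(x - 1)(x + 3); at x=-5 this is -72, so x increases.
∂h/∂y = -3y(y + 4); at y=-5 this is -15, so y increases.
x converges to its nearest critical value -3 (a local min of the x-part); y converges to -4. The iterate converges to (-3, -4).

(-3, -4)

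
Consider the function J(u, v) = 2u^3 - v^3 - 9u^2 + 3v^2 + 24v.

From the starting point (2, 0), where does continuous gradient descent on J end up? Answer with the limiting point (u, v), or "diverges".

(3, -2)

J is separable, so gradient descent decouples: u follows -∂J/∂u, v follows -∂J/∂v.
∂J/∂u = 6u(u - 3); at u=2 this is -12, so u increases.
∂J/∂v = -3(v - 4)(v + 2); at v=0 this is 24, so v decreases.
u converges to its nearest critical value 3 (a local min of the u-part); v converges to -2. The iterate converges to (3, -2).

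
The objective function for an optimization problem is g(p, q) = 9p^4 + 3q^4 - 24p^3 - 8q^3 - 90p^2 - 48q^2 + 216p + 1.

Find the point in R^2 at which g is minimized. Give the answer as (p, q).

g(p,q) separates as A(p) + B(q) + 1, so its minimum is min A + min B + 1.
A'(p) = 36(p - 3)(p - 1)(p + 2) vanishes at p ∈ {-2, 1, 3}; B'(q) = 12q(q - 4)(q + 2) vanishes at q ∈ {-2, 0, 4}.
Local minima of A (where A''>0): A(-2)=-456, A(3)=-81. Local minima of B: B(-2)=-80, B(4)=-512.
So the global minimum of g is A(-2) + B(4) + 1 = -456 − 512 + 1 = -967, attained at (-2, 4).

(-2, 4)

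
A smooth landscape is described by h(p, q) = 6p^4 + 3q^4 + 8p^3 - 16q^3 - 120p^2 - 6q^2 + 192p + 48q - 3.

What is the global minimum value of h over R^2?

-1827

h(p,q) separates as A(p) + B(q) − 3, so its minimum is min A + min B − 3.
A'(p) = 24(p - 2)(p - 1)(p + 4) vanishes at p ∈ {-4, 1, 2}; B'(q) = 12(q - 4)(q - 1)(q + 1) vanishes at q ∈ {-1, 1, 4}.
Local minima of A (where A''>0): A(-4)=-1664, A(2)=64. Local minima of B: B(-1)=-35, B(4)=-160.
So the global minimum of h is A(-4) + B(4) − 3 = -1664 − 160 − 3 = -1827, attained at (-4, 4).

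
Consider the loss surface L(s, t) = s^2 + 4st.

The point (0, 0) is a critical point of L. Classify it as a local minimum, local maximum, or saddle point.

The Hessian of L is constant: H = [[2, 4], [4, 0]].
det(H) = 2·0 − 4² = -16.
Since det(H) < 0, H is indefinite and the critical point is a saddle point.

saddle point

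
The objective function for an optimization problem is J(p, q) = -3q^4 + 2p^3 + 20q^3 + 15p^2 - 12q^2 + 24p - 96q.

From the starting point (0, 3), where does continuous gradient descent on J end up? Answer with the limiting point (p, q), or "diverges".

(-1, 2)

J is separable, so gradient descent decouples: p follows -∂J/∂p, q follows -∂J/∂q.
∂J/∂p = 6(p + 1)(p + 4); at p=0 this is 24, so p decreases.
∂J/∂q = -12(q - 4)(q - 2)(q + 1); at q=3 this is 48, so q decreases.
p converges to its nearest critical value -1 (a local min of the p-part); q converges to 2. The iterate converges to (-1, 2).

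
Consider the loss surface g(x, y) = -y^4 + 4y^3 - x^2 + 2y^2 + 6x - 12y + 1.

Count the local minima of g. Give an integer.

0

g separates as a function of x plus a function of y, so ∇g=0 decouples.
∂g/∂x = -2(x - 3) = 0 at x ∈ {3}; ∂g/∂y = -4(y - 3)(y - 1)(y + 1) = 0 at y ∈ {-1, 1, 3}.
The Hessian is diagonal: diag(g_xx, g_yy). Second derivatives: g_xx(3)=-2; g_yy(-1)=-32, g_yy(1)=16, g_yy(3)=-32.
Local minima occur where both diagonal entries positive: none. Count: 0.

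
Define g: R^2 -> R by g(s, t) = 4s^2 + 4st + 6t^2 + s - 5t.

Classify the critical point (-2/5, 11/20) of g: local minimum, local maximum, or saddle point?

local minimum

The Hessian of g is constant: H = [[8, 4], [4, 12]].
det(H) = 8·12 − 4² = 80.
det(H) > 0 and tr(H) = 20 > 0, so H is positive definite and the point is a local minimum.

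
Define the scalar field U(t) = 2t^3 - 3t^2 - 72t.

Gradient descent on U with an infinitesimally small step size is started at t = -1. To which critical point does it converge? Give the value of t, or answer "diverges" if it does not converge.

4

U'(t) = 6(t - 4)(t + 3), so U'(-1) = -60.
Gradient descent moves in the -U' direction, i.e. t is increasing.
The nearest critical point in that direction is t = 4, where U'' = 42 > 0 (a local minimum). The iterate converges there.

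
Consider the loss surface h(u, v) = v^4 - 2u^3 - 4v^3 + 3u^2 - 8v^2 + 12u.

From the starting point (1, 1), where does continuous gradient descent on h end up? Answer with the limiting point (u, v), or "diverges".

(-1, 4)

h is separable, so gradient descent decouples: u follows -∂h/∂u, v follows -∂h/∂v.
∂h/∂u = -6(u - 2)(u + 1); at u=1 this is 12, so u decreases.
∂h/∂v = 4v(v - 4)(v + 1); at v=1 this is -24, so v increases.
u converges to its nearest critical value -1 (a local min of the u-part); v converges to 4. The iterate converges to (-1, 4).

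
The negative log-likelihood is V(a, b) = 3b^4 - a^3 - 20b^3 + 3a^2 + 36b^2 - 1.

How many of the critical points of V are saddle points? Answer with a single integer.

3

V separates as a function of a plus a function of b, so ∇V=0 decouples.
∂V/∂a = -3a(a - 2) = 0 at a ∈ {0, 2}; ∂V/∂b = 12b(b - 3)(b - 2) = 0 at b ∈ {0, 2, 3}.
The Hessian is diagonal: diag(V_aa, V_bb). Second derivatives: V_aa(0)=6, V_aa(2)=-6; V_bb(0)=72, V_bb(2)=-24, V_bb(3)=36.
Saddle points occur where the two diagonal entries have opposite signs: (0, 2), (2, 0), (2, 3). Count: 3.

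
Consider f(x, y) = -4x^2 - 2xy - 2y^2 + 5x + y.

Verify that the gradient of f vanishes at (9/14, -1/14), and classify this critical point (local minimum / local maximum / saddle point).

∇f = (-8x - 2y + 5, -2x - 4y + 1); substituting (9/14, -1/14) gives ∇f = (0, 0), so (9/14, -1/14) is indeed a critical point.
The Hessian of f is constant: H = [[-8, -2], [-2, -4]].
det(H) = (-8)·(-4) − (-2)² = 28.
det(H) > 0 and tr(H) = -12 < 0, so H is negative definite and the point is a local maximum.

local maximum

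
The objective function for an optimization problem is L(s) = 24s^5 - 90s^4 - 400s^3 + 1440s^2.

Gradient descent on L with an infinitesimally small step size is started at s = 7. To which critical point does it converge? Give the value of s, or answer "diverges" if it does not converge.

L'(s) = 120s(s - 4)(s - 2)(s + 3), so L'(7) = 126000.
Gradient descent moves in the -L' direction, i.e. s is decreasing.
The nearest critical point in that direction is s = 4, where L'' = 6720 > 0 (a local minimum). The iterate converges there.

4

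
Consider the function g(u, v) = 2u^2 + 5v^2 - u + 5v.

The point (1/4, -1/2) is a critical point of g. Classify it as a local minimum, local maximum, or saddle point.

local minimum

The Hessian of g is constant: H = [[4, 0], [0, 10]].
det(H) = 4·10 − 0² = 40.
det(H) > 0 and tr(H) = 14 > 0, so H is positive definite and the point is a local minimum.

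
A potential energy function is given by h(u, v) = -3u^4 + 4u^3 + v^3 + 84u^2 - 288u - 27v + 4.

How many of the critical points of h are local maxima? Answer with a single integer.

h separates as a function of u plus a function of v, so ∇h=0 decouples.
∂h/∂u = -12(u - 3)(u - 2)(u + 4) = 0 at u ∈ {-4, 2, 3}; ∂h/∂v = 3(v - 3)(v + 3) = 0 at v ∈ {-3, 3}.
The Hessian is diagonal: diag(h_uu, h_vv). Second derivatives: h_uu(-4)=-504, h_uu(2)=72, h_uu(3)=-84; h_vv(-3)=-18, h_vv(3)=18.
Local maxima occur where both diagonal entries negative: (-4, -3), (3, -3). Count: 2.

2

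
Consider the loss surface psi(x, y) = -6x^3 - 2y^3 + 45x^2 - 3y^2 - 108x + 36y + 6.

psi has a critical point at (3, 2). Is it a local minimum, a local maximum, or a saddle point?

The mixed partial ∂²psi/∂x∂y is 0, so the Hessian at any point is diag(psi_xx, psi_yy) = diag(18(-2x + 5), -6(2y + 1)).
At (3, 2): H = diag(-18, -30).
Both eigenvalues are negative, so H is negative definite: a local maximum.

local maximum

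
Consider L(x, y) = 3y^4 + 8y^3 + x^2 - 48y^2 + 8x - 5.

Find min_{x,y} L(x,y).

L(x,y) separates as P(x) + Q(y) − 5, so its minimum is min P + min Q − 5.
P'(x) = 2x + 8 vanishes at x ∈ {-4}; Q'(y) = 12y(y - 2)(y + 4) vanishes at y ∈ {-4, 0, 2}.
Local minima of P (where P''>0): P(-4)=-16. Local minima of Q: Q(-4)=-512, Q(2)=-80.
So the global minimum of L is P(-4) + Q(-4) − 5 = -16 − 512 − 5 = -533, attained at (-4, -4).

-533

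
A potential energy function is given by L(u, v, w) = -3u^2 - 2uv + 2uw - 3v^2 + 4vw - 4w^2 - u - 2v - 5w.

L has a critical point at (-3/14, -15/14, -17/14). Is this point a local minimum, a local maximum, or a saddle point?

local maximum

The Hessian is constant: H = [[-6, -2, 2], [-2, -6, 4], [2, 4, -8]].
Leading principal minors: Δ₁ = -6, Δ₂ = 32, Δ₃ = -168.
The minors alternate sign starting negative (−, +, −), so H is negative definite: a local maximum.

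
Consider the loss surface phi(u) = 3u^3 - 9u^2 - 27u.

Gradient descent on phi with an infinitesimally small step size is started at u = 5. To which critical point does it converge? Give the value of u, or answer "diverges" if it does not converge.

phi'(u) = 9(u - 3)(u + 1), so phi'(5) = 108.
Gradient descent moves in the -phi' direction, i.e. u is decreasing.
The nearest critical point in that direction is u = 3, where phi'' = 36 > 0 (a local minimum). The iterate converges there.

3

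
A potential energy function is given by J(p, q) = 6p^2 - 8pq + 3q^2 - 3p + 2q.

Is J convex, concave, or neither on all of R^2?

J is quadratic, so its Hessian is the constant matrix H = [[12, -8], [-8, 6]].
det(H) = 8, tr(H) = 18.
det(H) > 0 and tr(H) > 0, so H is positive definite everywhere: convex.

convex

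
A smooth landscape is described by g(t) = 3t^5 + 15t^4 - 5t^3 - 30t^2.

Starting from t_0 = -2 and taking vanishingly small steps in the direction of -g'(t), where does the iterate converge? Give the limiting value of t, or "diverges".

-1

g'(t) = 15t(t - 1)(t + 1)(t + 4), so g'(-2) = -180.
Gradient descent moves in the -g' direction, i.e. t is increasing.
The nearest critical point in that direction is t = -1, where g'' = 90 > 0 (a local minimum). The iterate converges there.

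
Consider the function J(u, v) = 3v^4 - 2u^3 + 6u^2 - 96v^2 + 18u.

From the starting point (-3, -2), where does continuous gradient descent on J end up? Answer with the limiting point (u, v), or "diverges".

J is separable, so gradient descent decouples: u follows -∂J/∂u, v follows -∂J/∂v.
∂J/∂u = -6(u - 3)(u + 1); at u=-3 this is -72, so u increases.
∂J/∂v = 12v(v - 4)(v + 4); at v=-2 this is 288, so v decreases.
u converges to its nearest critical value -1 (a local min of the u-part); v converges to -4. The iterate converges to (-1, -4).

(-1, -4)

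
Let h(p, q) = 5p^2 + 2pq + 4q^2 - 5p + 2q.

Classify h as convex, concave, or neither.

convex

h is quadratic, so its Hessian is the constant matrix H = [[10, 2], [2, 8]].
det(H) = 76, tr(H) = 18.
det(H) > 0 and tr(H) > 0, so H is positive definite everywhere: convex.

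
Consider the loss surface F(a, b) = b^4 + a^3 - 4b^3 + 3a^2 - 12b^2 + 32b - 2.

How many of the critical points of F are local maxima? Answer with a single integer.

F separates as a function of a plus a function of b, so ∇F=0 decouples.
∂F/∂a = 3a(a + 2) = 0 at a ∈ {-2, 0}; ∂F/∂b = 4(b - 4)(b - 1)(b + 2) = 0 at b ∈ {-2, 1, 4}.
The Hessian is diagonal: diag(F_aa, F_bb). Second derivatives: F_aa(-2)=-6, F_aa(0)=6; F_bb(-2)=72, F_bb(1)=-36, F_bb(4)=72.
Local maxima occur where both diagonal entries negative: (-2, 1). Count: 1.

1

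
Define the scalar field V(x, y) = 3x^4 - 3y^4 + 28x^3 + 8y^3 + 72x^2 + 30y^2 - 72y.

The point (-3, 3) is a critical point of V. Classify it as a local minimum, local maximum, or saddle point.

local maximum

The mixed partial ∂²V/∂x∂y is 0, so the Hessian at any point is diag(V_xx, V_yy) = diag(12(3x^2 + 14x + 12), 12(-3y^2 + 4y + 5)).
At (-3, 3): H = diag(-36, -120).
Both eigenvalues are negative, so H is negative definite: a local maximum.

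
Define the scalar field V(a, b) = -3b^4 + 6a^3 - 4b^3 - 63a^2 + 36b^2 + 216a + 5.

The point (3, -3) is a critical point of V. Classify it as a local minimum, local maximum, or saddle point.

The mixed partial ∂²V/∂a∂b is 0, so the Hessian at any point is diag(V_aa, V_bb) = diag(18(2a - 7), 12(-3b^2 - 2b + 6)).
At (3, -3): H = diag(-18, -180).
Both eigenvalues are negative, so H is negative definite: a local maximum.

local maximum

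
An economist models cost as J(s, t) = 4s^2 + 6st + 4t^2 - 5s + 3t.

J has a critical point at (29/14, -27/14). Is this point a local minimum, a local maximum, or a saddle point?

The Hessian of J is constant: H = [[8, 6], [6, 8]].
det(H) = 8·8 − 6² = 28.
det(H) > 0 and tr(H) = 16 > 0, so H is positive definite and the point is a local minimum.

local minimum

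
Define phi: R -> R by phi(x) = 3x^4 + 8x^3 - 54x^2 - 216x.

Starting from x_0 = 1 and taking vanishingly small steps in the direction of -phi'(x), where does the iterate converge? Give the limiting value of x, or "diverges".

3

phi'(x) = 12(x - 3)(x + 2)(x + 3), so phi'(1) = -288.
Gradient descent moves in the -phi' direction, i.e. x is increasing.
The nearest critical point in that direction is x = 3, where phi'' = 360 > 0 (a local minimum). The iterate converges there.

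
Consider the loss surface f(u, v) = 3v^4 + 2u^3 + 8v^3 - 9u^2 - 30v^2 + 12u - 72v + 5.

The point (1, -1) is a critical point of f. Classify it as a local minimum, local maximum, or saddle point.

local maximum

The mixed partial ∂²f/∂u∂v is 0, so the Hessian at any point is diag(f_uu, f_vv) = diag(6(2u - 3), 12(3v^2 + 4v - 5)).
At (1, -1): H = diag(-6, -72).
Both eigenvalues are negative, so H is negative definite: a local maximum.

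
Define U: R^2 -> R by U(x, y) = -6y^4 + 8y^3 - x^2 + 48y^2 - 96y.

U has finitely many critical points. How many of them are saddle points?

1

U separates as a function of x plus a function of y, so ∇U=0 decouples.
∂U/∂x = -2x = 0 at x ∈ {0}; ∂U/∂y = -24(y - 2)(y - 1)(y + 2) = 0 at y ∈ {-2, 1, 2}.
The Hessian is diagonal: diag(U_xx, U_yy). Second derivatives: U_xx(0)=-2; U_yy(-2)=-288, U_yy(1)=72, U_yy(2)=-96.
Saddle points occur where the two diagonal entries have opposite signs: (0, 1). Count: 1.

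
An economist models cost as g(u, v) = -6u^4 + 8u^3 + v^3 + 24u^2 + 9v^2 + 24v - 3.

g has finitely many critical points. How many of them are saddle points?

g separates as a function of u plus a function of v, so ∇g=0 decouples.
∂g/∂u = -24u(u - 2)(u + 1) = 0 at u ∈ {-1, 0, 2}; ∂g/∂v = 3(v + 2)(v + 4) = 0 at v ∈ {-4, -2}.
The Hessian is diagonal: diag(g_uu, g_vv). Second derivatives: g_uu(-1)=-72, g_uu(0)=48, g_uu(2)=-144; g_vv(-4)=-6, g_vv(-2)=6.
Saddle points occur where the two diagonal entries have opposite signs: (-1, -2), (0, -4), (2, -2). Count: 3.

3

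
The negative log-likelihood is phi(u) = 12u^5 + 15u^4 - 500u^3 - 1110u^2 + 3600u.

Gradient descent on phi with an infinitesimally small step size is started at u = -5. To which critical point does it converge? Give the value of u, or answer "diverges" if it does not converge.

phi'(u) = 60(u - 5)(u - 1)(u + 3)(u + 4), so phi'(-5) = 7200.
Gradient descent moves in the -phi' direction, i.e. u is decreasing.
There is no critical point below u=-5, and phi' keeps the same sign, so the iterate runs off to −∞.

diverges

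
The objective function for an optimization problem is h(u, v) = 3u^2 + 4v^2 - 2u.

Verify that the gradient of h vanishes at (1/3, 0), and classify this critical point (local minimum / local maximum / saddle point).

local minimum

∇h = (6u - 2, 8v); substituting (1/3, 0) gives ∇h = (0, 0), so (1/3, 0) is indeed a critical point.
The Hessian of h is constant: H = [[6, 0], [0, 8]].
det(H) = 6·8 − 0² = 48.
det(H) > 0 and tr(H) = 14 > 0, so H is positive definite and the point is a local minimum.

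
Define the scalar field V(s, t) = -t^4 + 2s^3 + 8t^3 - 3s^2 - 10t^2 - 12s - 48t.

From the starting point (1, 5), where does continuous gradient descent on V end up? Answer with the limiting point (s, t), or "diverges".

diverges

V is separable, so gradient descent decouples: s follows -∂V/∂s, t follows -∂V/∂t.
∂V/∂s = 6(s - 2)(s + 1); at s=1 this is -12, so s increases.
∂V/∂t = -4(t - 4)(t - 3)(t + 1); at t=5 this is -48, so t increases.
The t-coordinate has no critical point in that direction and runs off to infinity.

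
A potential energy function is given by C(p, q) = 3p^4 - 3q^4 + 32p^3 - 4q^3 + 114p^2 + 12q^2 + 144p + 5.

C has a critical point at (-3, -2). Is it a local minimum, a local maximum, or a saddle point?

local maximum

The mixed partial ∂²C/∂p∂q is 0, so the Hessian at any point is diag(C_pp, C_qq) = diag(12(3p^2 + 16p + 19), 12(-3q^2 - 2q + 2)).
At (-3, -2): H = diag(-24, -72).
Both eigenvalues are negative, so H is negative definite: a local maximum.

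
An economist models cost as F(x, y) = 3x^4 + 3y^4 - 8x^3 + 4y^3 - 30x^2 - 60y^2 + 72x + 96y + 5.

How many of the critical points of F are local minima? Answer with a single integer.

4

F separates as a function of x plus a function of y, so ∇F=0 decouples.
∂F/∂x = 12(x - 3)(x - 1)(x + 2) = 0 at x ∈ {-2, 1, 3}; ∂F/∂y = 12(y - 2)(y - 1)(y + 4) = 0 at y ∈ {-4, 1, 2}.
The Hessian is diagonal: diag(F_xx, F_yy). Second derivatives: F_xx(-2)=180, F_xx(1)=-72, F_xx(3)=120; F_yy(-4)=360, F_yy(1)=-60, F_yy(2)=72.
Local minima occur where both diagonal entries positive: (-2, -4), (-2, 2), (3, -4), (3, 2). Count: 4.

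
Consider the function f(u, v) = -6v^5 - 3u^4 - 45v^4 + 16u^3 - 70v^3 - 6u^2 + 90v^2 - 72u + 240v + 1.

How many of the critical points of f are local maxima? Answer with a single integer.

4

f separates as a function of u plus a function of v, so ∇f=0 decouples.
∂f/∂u = -12(u - 3)(u - 2)(u + 1) = 0 at u ∈ {-1, 2, 3}; ∂f/∂v = -30(v - 1)(v + 1)(v + 2)(v + 4) = 0 at v ∈ {-4, -2, -1, 1}.
The Hessian is diagonal: diag(f_uu, f_vv). Second derivatives: f_uu(-1)=-144, f_uu(2)=36, f_uu(3)=-48; f_vv(-4)=900, f_vv(-2)=-180, f_vv(-1)=180, f_vv(1)=-900.
Local maxima occur where both diagonal entries negative: (-1, -2), (-1, 1), (3, -2), (3, 1). Count: 4.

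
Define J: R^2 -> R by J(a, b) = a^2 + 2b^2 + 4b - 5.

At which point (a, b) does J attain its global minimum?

(0, -1)

J(a,b) separates as P(a) + Q(b) − 5, so its minimum is min P + min Q − 5.
P'(a) = 2a vanishes at a ∈ {0}; Q'(b) = 4b + 4 vanishes at b ∈ {-1}.
Local minima of P (where P''>0): P(0)=0. Local minima of Q: Q(-1)=-2.
So the global minimum of J is P(0) + Q(-1) − 5 = 0 − 2 − 5 = -7, attained at (0, -1).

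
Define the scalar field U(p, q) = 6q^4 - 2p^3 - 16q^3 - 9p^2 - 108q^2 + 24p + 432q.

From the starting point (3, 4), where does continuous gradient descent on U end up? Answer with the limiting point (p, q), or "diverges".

diverges

U is separable, so gradient descent decouples: p follows -∂U/∂p, q follows -∂U/∂q.
∂U/∂p = -6(p - 1)(p + 4); at p=3 this is -84, so p increases.
∂U/∂q = 24(q - 3)(q - 2)(q + 3); at q=4 this is 336, so q decreases.
The p-coordinate has no critical point in that direction and runs off to infinity.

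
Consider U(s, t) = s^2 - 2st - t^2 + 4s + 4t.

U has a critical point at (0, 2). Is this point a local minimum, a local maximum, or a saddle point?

saddle point

The Hessian of U is constant: H = [[2, -2], [-2, -2]].
det(H) = 2·(-2) − (-2)² = -8.
Since det(H) < 0, H is indefinite and the critical point is a saddle point.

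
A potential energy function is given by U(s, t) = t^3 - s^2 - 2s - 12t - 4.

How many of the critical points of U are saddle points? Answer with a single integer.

U separates as a function of s plus a function of t, so ∇U=0 decouples.
∂U/∂s = -2(s + 1) = 0 at s ∈ {-1}; ∂U/∂t = 3(t - 2)(t + 2) = 0 at t ∈ {-2, 2}.
The Hessian is diagonal: diag(U_ss, U_tt). Second derivatives: U_ss(-1)=-2; U_tt(-2)=-12, U_tt(2)=12.
Saddle points occur where the two diagonal entries have opposite signs: (-1, 2). Count: 1.

1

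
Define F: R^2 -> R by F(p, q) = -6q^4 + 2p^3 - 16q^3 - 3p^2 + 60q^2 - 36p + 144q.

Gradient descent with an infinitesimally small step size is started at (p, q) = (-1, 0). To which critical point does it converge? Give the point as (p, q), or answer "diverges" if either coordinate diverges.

(3, -1)

F is separable, so gradient descent decouples: p follows -∂F/∂p, q follows -∂F/∂q.
∂F/∂p = 6(p - 3)(p + 2); at p=-1 this is -24, so p increases.
∂F/∂q = -24(q - 2)(q + 1)(q + 3); at q=0 this is 144, so q decreases.
p converges to its nearest critical value 3 (a local min of the p-part); q converges to -1. The iterate converges to (3, -1).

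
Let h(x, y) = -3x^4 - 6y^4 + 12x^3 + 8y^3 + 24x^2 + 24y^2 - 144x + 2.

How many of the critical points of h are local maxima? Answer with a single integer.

h separates as a function of x plus a function of y, so ∇h=0 decouples.
∂h/∂x = -12(x - 3)(x - 2)(x + 2) = 0 at x ∈ {-2, 2, 3}; ∂h/∂y = -24y(y - 2)(y + 1) = 0 at y ∈ {-1, 0, 2}.
The Hessian is diagonal: diag(h_xx, h_yy). Second derivatives: h_xx(-2)=-240, h_xx(2)=48, h_xx(3)=-60; h_yy(-1)=-72, h_yy(0)=48, h_yy(2)=-144.
Local maxima occur where both diagonal entries negative: (-2, -1), (-2, 2), (3, -1), (3, 2). Count: 4.

4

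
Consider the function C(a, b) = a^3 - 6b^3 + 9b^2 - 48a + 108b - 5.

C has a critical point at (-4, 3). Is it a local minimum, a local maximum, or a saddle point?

local maximum

The mixed partial ∂²C/∂a∂b is 0, so the Hessian at any point is diag(C_aa, C_bb) = diag(6a, 18(-2b + 1)).
At (-4, 3): H = diag(-24, -90).
Both eigenvalues are negative, so H is negative definite: a local maximum.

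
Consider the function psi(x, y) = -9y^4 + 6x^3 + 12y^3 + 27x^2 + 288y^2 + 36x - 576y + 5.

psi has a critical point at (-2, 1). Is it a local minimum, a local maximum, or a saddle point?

saddle point

The mixed partial ∂²psi/∂x∂y is 0, so the Hessian at any point is diag(psi_xx, psi_yy) = diag(18(2x + 3), 36(-3y^2 + 2y + 16)).
At (-2, 1): H = diag(-18, 540).
The eigenvalues have opposite signs, so H is indefinite: a saddle point.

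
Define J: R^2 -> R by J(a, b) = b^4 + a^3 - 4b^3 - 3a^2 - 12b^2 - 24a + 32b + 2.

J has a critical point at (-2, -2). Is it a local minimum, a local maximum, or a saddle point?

The mixed partial ∂²J/∂a∂b is 0, so the Hessian at any point is diag(J_aa, J_bb) = diag(6(a - 1), 12(b^2 - 2b - 2)).
At (-2, -2): H = diag(-18, 72).
The eigenvalues have opposite signs, so H is indefinite: a saddle point.

saddle point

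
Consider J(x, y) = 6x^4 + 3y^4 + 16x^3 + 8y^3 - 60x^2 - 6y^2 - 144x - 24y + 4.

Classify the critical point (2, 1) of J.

local minimum

The mixed partial ∂²J/∂x∂y is 0, so the Hessian at any point is diag(J_xx, J_yy) = diag(24(3x^2 + 4x - 5), 12(3y^2 + 4y - 1)).
At (2, 1): H = diag(360, 72).
Both eigenvalues are positive, so H is positive definite: a local minimum.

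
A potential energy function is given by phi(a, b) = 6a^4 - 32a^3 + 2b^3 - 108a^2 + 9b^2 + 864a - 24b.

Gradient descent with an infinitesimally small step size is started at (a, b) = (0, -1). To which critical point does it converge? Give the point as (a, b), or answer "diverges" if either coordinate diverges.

(-3, 1)

phi is separable, so gradient descent decouples: a follows -∂phi/∂a, b follows -∂phi/∂b.
∂phi/∂a = 24(a - 4)(a - 3)(a + 3); at a=0 this is 864, so a decreases.
∂phi/∂b = 6(b - 1)(b + 4); at b=-1 this is -36, so b increases.
a converges to its nearest critical value -3 (a local min of the a-part); b converges to 1. The iterate converges to (-3, 1).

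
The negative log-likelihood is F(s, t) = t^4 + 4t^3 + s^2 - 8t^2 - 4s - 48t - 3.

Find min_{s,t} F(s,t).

-87

F(s,t) separates as P(s) + Q(t) − 3, so its minimum is min P + min Q − 3.
P'(s) = 2s - 4 vanishes at s ∈ {2}; Q'(t) = 4(t - 2)(t + 2)(t + 3) vanishes at t ∈ {-3, -2, 2}.
Local minima of P (where P''>0): P(2)=-4. Local minima of Q: Q(-3)=45, Q(2)=-80.
So the global minimum of F is P(2) + Q(2) − 3 = -4 − 80 − 3 = -87, attained at (2, 2).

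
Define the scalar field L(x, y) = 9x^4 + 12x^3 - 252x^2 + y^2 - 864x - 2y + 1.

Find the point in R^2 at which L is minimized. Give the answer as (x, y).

L(x,y) separates as P(x) + Q(y) + 1, so its minimum is min P + min Q + 1.
P'(x) = 36(x - 4)(x + 2)(x + 3) vanishes at x ∈ {-3, -2, 4}; Q'(y) = 2y - 2 vanishes at y ∈ {1}.
Local minima of P (where P''>0): P(-3)=729, P(4)=-4416. Local minima of Q: Q(1)=-1.
So the global minimum of L is P(4) + Q(1) + 1 = -4416 − 1 + 1 = -4416, attained at (4, 1).

(4, 1)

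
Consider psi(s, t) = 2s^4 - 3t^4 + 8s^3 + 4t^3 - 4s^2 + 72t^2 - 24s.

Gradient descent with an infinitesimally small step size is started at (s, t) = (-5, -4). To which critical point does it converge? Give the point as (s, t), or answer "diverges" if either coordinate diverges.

diverges

psi is separable, so gradient descent decouples: s follows -∂psi/∂s, t follows -∂psi/∂t.
∂psi/∂s = 8(s - 1)(s + 1)(s + 3); at s=-5 this is -384, so s increases.
∂psi/∂t = -12t(t - 4)(t + 3); at t=-4 this is 384, so t decreases.
The t-coordinate has no critical point in that direction and runs off to infinity.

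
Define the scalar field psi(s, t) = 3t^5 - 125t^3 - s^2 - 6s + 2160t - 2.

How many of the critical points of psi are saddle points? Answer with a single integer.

psi separates as a function of s plus a function of t, so ∇psi=0 decouples.
∂psi/∂s = -2(s + 3) = 0 at s ∈ {-3}; ∂psi/∂t = 15(t - 4)(t - 3)(t + 3)(t + 4) = 0 at t ∈ {-4, -3, 3, 4}.
The Hessian is diagonal: diag(psi_ss, psi_tt). Second derivatives: psi_ss(-3)=-2; psi_tt(-4)=-840, psi_tt(-3)=630, psi_tt(3)=-630, psi_tt(4)=840.
Saddle points occur where the two diagonal entries have opposite signs: (-3, -3), (-3, 4). Count: 2.

2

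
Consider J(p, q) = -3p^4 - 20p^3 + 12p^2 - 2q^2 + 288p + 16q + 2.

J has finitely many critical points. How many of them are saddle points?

J separates as a function of p plus a function of q, so ∇J=0 decouples.
∂J/∂p = -12(p - 2)(p + 3)(p + 4) = 0 at p ∈ {-4, -3, 2}; ∂J/∂q = -4(q - 4) = 0 at q ∈ {4}.
The Hessian is diagonal: diag(J_pp, J_qq). Second derivatives: J_pp(-4)=-72, J_pp(-3)=60, J_pp(2)=-360; J_qq(4)=-4.
Saddle points occur where the two diagonal entries have opposite signs: (-3, 4). Count: 1.

1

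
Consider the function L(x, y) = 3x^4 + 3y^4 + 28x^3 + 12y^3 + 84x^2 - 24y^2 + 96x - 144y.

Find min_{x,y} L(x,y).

L(x,y) separates as P(x) + Q(y), so its minimum is min P + min Q.
P'(x) = 12(x + 1)(x + 2)(x + 4) vanishes at x ∈ {-4, -2, -1}; Q'(y) = 12(y - 2)(y + 2)(y + 3) vanishes at y ∈ {-3, -2, 2}.
Local minima of P (where P''>0): P(-4)=-64, P(-1)=-37. Local minima of Q: Q(-3)=135, Q(2)=-240.
So the global minimum of L is P(-4) + Q(2) = -64 − 240 = -304, attained at (-4, 2).

-304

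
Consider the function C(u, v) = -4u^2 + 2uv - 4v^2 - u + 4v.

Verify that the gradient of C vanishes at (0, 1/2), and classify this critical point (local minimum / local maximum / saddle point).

∇C = (-8u + 2v - 1, 2u - 8v + 4); substituting (0, 1/2) gives ∇C = (0, 0), so (0, 1/2) is indeed a critical point.
The Hessian of C is constant: H = [[-8, 2], [2, -8]].
det(H) = (-8)·(-8) − 2² = 60.
det(H) > 0 and tr(H) = -16 < 0, so H is negative definite and the point is a local maximum.

local maximum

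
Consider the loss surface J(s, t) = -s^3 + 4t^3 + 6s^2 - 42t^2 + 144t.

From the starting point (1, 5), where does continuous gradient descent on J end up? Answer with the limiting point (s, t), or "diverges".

J is separable, so gradient descent decouples: s follows -∂J/∂s, t follows -∂J/∂t.
∂J/∂s = -3s(s - 4); at s=1 this is 9, so s decreases.
∂J/∂t = 12(t - 4)(t - 3); at t=5 this is 24, so t decreases.
s converges to its nearest critical value 0 (a local min of the s-part); t converges to 4. The iterate converges to (0, 4).

(0, 4)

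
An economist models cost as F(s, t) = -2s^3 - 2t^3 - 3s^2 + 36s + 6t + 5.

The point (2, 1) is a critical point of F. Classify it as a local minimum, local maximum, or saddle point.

The mixed partial ∂²F/∂s∂t is 0, so the Hessian at any point is diag(F_ss, F_tt) = diag(-6(2s + 1), -12t).
At (2, 1): H = diag(-30, -12).
Both eigenvalues are negative, so H is negative definite: a local maximum.

local maximum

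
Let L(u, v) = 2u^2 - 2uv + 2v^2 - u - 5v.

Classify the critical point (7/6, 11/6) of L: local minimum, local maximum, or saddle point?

local minimum

The Hessian of L is constant: H = [[4, -2], [-2, 4]].
det(H) = 4·4 − (-2)² = 12.
det(H) > 0 and tr(H) = 8 > 0, so H is positive definite and the point is a local minimum.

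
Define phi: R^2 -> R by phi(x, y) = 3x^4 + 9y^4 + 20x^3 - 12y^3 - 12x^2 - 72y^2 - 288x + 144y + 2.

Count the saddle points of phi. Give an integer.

4

phi separates as a function of x plus a function of y, so ∇phi=0 decouples.
∂phi/∂x = 12(x - 2)(x + 3)(x + 4) = 0 at x ∈ {-4, -3, 2}; ∂phi/∂y = 36(y - 2)(y - 1)(y + 2) = 0 at y ∈ {-2, 1, 2}.
The Hessian is diagonal: diag(phi_xx, phi_yy). Second derivatives: phi_xx(-4)=72, phi_xx(-3)=-60, phi_xx(2)=360; phi_yy(-2)=432, phi_yy(1)=-108, phi_yy(2)=144.
Saddle points occur where the two diagonal entries have opposite signs: (-4, 1), (-3, -2), (-3, 2), (2, 1). Count: 4.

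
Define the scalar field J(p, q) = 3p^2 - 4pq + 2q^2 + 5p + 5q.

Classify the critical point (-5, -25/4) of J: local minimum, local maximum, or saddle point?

The Hessian of J is constant: H = [[6, -4], [-4, 4]].
det(H) = 6·4 − (-4)² = 8.
det(H) > 0 and tr(H) = 10 > 0, so H is positive definite and the point is a local minimum.

local minimum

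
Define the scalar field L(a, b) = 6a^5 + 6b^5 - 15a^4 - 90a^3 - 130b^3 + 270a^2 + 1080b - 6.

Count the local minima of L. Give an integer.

L separates as a function of a plus a function of b, so ∇L=0 decouples.
∂L/∂a = 30a(a - 3)(a - 2)(a + 3) = 0 at a ∈ {-3, 0, 2, 3}; ∂L/∂b = 30(b - 3)(b - 2)(b + 2)(b + 3) = 0 at b ∈ {-3, -2, 2, 3}.
The Hessian is diagonal: diag(L_aa, L_bb). Second derivatives: L_aa(-3)=-2700, L_aa(0)=540, L_aa(2)=-300, L_aa(3)=540; L_bb(-3)=-900, L_bb(-2)=600, L_bb(2)=-600, L_bb(3)=900.
Local minima occur where both diagonal entries positive: (0, -2), (0, 3), (3, -2), (3, 3). Count: 4.

4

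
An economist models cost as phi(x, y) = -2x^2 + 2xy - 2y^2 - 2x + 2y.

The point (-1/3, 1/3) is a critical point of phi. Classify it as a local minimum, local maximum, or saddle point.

local maximum

The Hessian of phi is constant: H = [[-4, 2], [2, -4]].
det(H) = (-4)·(-4) − 2² = 12.
det(H) > 0 and tr(H) = -8 < 0, so H is negative definite and the point is a local maximum.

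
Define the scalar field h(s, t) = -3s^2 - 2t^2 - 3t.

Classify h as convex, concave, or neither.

h is quadratic, so its Hessian is the constant matrix H = [[-6, 0], [0, -4]].
det(H) = 24, tr(H) = -10.
det(H) > 0 and tr(H) < 0, so H is negative definite everywhere: concave.

concave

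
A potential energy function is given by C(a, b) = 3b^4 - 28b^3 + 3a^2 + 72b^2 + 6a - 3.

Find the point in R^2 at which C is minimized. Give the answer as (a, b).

(-1, 0)

C(a,b) separates as P(a) + Q(b) − 3, so its minimum is min P + min Q − 3.
P'(a) = 6a + 6 vanishes at a ∈ {-1}; Q'(b) = 12b(b - 4)(b - 3) vanishes at b ∈ {0, 3, 4}.
Local minima of P (where P''>0): P(-1)=-3. Local minima of Q: Q(0)=0, Q(4)=128.
So the global minimum of C is P(-1) + Q(0) − 3 = -3 + 0 − 3 = -6, attained at (-1, 0).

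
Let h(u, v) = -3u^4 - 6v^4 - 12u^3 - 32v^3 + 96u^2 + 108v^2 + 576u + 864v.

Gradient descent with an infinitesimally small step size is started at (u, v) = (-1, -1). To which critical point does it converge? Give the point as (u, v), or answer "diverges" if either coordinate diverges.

h is separable, so gradient descent decouples: u follows -∂h/∂u, v follows -∂h/∂v.
∂h/∂u = -12(u - 4)(u + 3)(u + 4); at u=-1 this is 360, so u decreases.
∂h/∂v = -24(v - 3)(v + 3)(v + 4); at v=-1 this is 576, so v decreases.
u converges to its nearest critical value -3 (a local min of the u-part); v converges to -3. The iterate converges to (-3, -3).

(-3, -3)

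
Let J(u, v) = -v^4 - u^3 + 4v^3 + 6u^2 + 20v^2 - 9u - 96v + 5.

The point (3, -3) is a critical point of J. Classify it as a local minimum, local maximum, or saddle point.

local maximum

The mixed partial ∂²J/∂u∂v is 0, so the Hessian at any point is diag(J_uu, J_vv) = diag(6(-u + 2), 4(-3v^2 + 6v + 10)).
At (3, -3): H = diag(-6, -140).
Both eigenvalues are negative, so H is negative definite: a local maximum.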